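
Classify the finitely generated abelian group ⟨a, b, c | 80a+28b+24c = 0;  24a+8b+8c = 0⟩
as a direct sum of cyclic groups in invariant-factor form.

rank_ℚ(R)=2; free=3−2=1
SNF(R) diag = [4, 8] → torsion [4, 8]

Answer: M ≅ ℤ^1 ⊕ ℤ/4 ⊕ ℤ/8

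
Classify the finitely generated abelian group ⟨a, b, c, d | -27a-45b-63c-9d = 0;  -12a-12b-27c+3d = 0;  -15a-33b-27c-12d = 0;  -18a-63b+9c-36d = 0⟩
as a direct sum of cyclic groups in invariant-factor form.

rank_ℚ(R)=4; free=4−4=0
SNF(R) diag = [3, 9, 9, 9] → torsion [3, 9, 9, 9]

Answer: M ≅ ℤ/3 ⊕ ℤ/9 ⊕ ℤ/9 ⊕ ℤ/9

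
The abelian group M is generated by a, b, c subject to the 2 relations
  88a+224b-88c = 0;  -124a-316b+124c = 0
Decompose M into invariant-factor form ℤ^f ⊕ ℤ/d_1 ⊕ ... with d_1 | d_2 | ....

Answer: M ≅ ℤ^1 ⊕ ℤ/4 ⊕ ℤ/8

Derivation:
rank_ℚ(R)=2; free=3−2=1
SNF(R) diag = [4, 8] → torsion [4, 8]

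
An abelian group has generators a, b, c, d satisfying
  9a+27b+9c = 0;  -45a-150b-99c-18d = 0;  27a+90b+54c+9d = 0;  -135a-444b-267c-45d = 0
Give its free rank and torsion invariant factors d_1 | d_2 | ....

rank_ℚ(R)=4; free=4−4=0
SNF(R) diag = [3, 3, 9, 9] → torsion [3, 3, 9, 9]

Answer: M ≅ ℤ/3 ⊕ ℤ/3 ⊕ ℤ/9 ⊕ ℤ/9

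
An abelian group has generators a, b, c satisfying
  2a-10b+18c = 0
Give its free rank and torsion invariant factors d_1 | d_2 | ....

Answer: M ≅ ℤ^2 ⊕ ℤ/2

Derivation:
rank_ℚ(R)=1; free=3−1=2
SNF(R) diag = [2] → torsion [2]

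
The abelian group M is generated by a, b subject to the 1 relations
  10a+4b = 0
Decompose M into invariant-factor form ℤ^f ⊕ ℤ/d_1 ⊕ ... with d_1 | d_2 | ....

rank_ℚ(R)=1; free=2−1=1
SNF(R) diag = [2] → torsion [2]

Answer: M ≅ ℤ^1 ⊕ ℤ/2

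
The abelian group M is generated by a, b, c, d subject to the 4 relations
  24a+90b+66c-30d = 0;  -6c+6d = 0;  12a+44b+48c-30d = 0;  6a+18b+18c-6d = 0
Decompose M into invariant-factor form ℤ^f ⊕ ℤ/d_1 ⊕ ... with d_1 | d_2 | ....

Answer: M ≅ ℤ/2 ⊕ ℤ/6 ⊕ ℤ/6 ⊕ ℤ/6

Derivation:
rank_ℚ(R)=4; free=4−4=0
SNF(R) diag = [2, 6, 6, 6] → torsion [2, 6, 6, 6]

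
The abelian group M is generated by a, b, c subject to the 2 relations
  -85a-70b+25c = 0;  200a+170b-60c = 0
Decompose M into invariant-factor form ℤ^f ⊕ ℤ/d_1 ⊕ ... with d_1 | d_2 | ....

rank_ℚ(R)=2; free=3−2=1
SNF(R) diag = [5, 10] → torsion [5, 10]

Answer: M ≅ ℤ^1 ⊕ ℤ/5 ⊕ ℤ/10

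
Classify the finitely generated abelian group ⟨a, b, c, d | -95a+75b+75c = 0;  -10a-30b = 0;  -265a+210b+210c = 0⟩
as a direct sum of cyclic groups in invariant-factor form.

Answer: M ≅ ℤ^1 ⊕ ℤ/5 ⊕ ℤ/15 ⊕ ℤ/30

Derivation:
rank_ℚ(R)=3; free=4−3=1
SNF(R) diag = [5, 15, 30] → torsion [5, 15, 30]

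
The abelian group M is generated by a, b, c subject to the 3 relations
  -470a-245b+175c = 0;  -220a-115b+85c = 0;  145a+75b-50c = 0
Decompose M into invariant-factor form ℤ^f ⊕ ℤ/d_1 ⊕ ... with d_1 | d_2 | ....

rank_ℚ(R)=3; free=3−3=0
SNF(R) diag = [5, 5, 10] → torsion [5, 5, 10]

Answer: M ≅ ℤ/5 ⊕ ℤ/5 ⊕ ℤ/10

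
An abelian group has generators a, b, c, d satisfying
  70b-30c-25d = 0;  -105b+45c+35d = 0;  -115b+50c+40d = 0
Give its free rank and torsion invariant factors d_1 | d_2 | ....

rank_ℚ(R)=3; free=4−3=1
SNF(R) diag = [5, 5, 5] → torsion [5, 5, 5]

Answer: M ≅ ℤ^1 ⊕ ℤ/5 ⊕ ℤ/5 ⊕ ℤ/5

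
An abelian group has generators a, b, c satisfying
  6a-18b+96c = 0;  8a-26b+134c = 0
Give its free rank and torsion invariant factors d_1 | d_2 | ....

rank_ℚ(R)=2; free=3−2=1
SNF(R) diag = [2, 6] → torsion [2, 6]

Answer: M ≅ ℤ^1 ⊕ ℤ/2 ⊕ ℤ/6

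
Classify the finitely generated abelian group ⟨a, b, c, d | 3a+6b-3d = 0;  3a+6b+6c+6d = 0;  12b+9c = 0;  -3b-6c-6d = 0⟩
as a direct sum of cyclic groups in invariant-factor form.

Answer: M ≅ ℤ/3 ⊕ ℤ/3 ⊕ ℤ/3 ⊕ ℤ/3

Derivation:
rank_ℚ(R)=4; free=4−4=0
SNF(R) diag = [3, 3, 3, 3] → torsion [3, 3, 3, 3]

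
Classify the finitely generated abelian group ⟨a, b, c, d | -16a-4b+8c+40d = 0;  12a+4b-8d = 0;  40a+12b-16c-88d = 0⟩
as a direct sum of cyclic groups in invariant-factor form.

Answer: M ≅ ℤ^1 ⊕ ℤ/4 ⊕ ℤ/4 ⊕ ℤ/8

Derivation:
rank_ℚ(R)=3; free=4−3=1
SNF(R) diag = [4, 4, 8] → torsion [4, 4, 8]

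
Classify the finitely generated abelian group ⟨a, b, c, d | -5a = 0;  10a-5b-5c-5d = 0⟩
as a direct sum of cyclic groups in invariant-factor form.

Answer: M ≅ ℤ^2 ⊕ ℤ/5 ⊕ ℤ/5

Derivation:
rank_ℚ(R)=2; free=4−2=2
SNF(R) diag = [5, 5] → torsion [5, 5]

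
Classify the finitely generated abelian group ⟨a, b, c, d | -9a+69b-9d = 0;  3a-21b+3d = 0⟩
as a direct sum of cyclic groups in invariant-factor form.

rank_ℚ(R)=2; free=4−2=2
SNF(R) diag = [3, 6] → torsion [3, 6]

Answer: M ≅ ℤ^2 ⊕ ℤ/3 ⊕ ℤ/6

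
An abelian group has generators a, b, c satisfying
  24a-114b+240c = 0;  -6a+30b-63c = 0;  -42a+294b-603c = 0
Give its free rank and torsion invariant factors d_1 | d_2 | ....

Answer: M ≅ ℤ/3 ⊕ ℤ/6 ⊕ ℤ/12

Derivation:
rank_ℚ(R)=3; free=3−3=0
SNF(R) diag = [3, 6, 12] → torsion [3, 6, 12]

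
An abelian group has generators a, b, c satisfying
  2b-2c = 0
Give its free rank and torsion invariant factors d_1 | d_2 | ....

rank_ℚ(R)=1; free=3−1=2
SNF(R) diag = [2] → torsion [2]

Answer: M ≅ ℤ^2 ⊕ ℤ/2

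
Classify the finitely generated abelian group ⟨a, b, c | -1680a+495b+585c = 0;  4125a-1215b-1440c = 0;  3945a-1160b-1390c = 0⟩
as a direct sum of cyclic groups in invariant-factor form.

Answer: M ≅ ℤ/5 ⊕ ℤ/15 ⊕ ℤ/45

Derivation:
rank_ℚ(R)=3; free=3−3=0
SNF(R) diag = [5, 15, 45] → torsion [5, 15, 45]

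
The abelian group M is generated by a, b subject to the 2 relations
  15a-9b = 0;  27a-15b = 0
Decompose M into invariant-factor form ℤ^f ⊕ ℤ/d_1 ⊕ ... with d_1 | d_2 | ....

Answer: M ≅ ℤ/3 ⊕ ℤ/6

Derivation:
rank_ℚ(R)=2; free=2−2=0
SNF(R) diag = [3, 6] → torsion [3, 6]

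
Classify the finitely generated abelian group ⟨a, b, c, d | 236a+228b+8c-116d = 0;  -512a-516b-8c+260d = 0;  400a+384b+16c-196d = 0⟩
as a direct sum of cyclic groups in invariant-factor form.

rank_ℚ(R)=3; free=4−3=1
SNF(R) diag = [4, 12, 36] → torsion [4, 12, 36]

Answer: M ≅ ℤ^1 ⊕ ℤ/4 ⊕ ℤ/12 ⊕ ℤ/36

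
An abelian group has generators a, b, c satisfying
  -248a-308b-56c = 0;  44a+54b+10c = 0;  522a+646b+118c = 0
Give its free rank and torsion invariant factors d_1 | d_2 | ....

rank_ℚ(R)=3; free=3−3=0
SNF(R) diag = [2, 2, 4] → torsion [2, 2, 4]

Answer: M ≅ ℤ/2 ⊕ ℤ/2 ⊕ ℤ/4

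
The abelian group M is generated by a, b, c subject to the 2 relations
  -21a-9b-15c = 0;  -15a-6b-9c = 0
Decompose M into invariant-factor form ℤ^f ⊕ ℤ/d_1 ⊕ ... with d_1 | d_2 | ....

rank_ℚ(R)=2; free=3−2=1
SNF(R) diag = [3, 3] → torsion [3, 3]

Answer: M ≅ ℤ^1 ⊕ ℤ/3 ⊕ ℤ/3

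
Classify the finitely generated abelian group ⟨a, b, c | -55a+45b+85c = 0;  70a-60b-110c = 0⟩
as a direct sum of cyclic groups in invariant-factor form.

rank_ℚ(R)=2; free=3−2=1
SNF(R) diag = [5, 10] → torsion [5, 10]

Answer: M ≅ ℤ^1 ⊕ ℤ/5 ⊕ ℤ/10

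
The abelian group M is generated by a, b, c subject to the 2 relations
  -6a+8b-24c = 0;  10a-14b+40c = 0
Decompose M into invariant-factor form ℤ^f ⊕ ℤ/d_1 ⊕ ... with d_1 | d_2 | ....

rank_ℚ(R)=2; free=3−2=1
SNF(R) diag = [2, 2] → torsion [2, 2]

Answer: M ≅ ℤ^1 ⊕ ℤ/2 ⊕ ℤ/2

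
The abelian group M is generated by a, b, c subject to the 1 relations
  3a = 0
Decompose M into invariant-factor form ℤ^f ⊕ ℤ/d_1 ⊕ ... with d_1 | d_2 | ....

rank_ℚ(R)=1; free=3−1=2
SNF(R) diag = [3] → torsion [3]

Answer: M ≅ ℤ^2 ⊕ ℤ/3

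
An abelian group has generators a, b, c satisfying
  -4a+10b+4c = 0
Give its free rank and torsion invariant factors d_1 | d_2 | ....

rank_ℚ(R)=1; free=3−1=2
SNF(R) diag = [2] → torsion [2]

Answer: M ≅ ℤ^2 ⊕ ℤ/2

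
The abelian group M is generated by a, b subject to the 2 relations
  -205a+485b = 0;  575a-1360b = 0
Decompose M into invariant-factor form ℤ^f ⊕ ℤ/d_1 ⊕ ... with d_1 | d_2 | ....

rank_ℚ(R)=2; free=2−2=0
SNF(R) diag = [5, 15] → torsion [5, 15]

Answer: M ≅ ℤ/5 ⊕ ℤ/15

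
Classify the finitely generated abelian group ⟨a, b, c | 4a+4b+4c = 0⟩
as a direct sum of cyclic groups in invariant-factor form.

Answer: M ≅ ℤ^2 ⊕ ℤ/4

Derivation:
rank_ℚ(R)=1; free=3−1=2
SNF(R) diag = [4] → torsion [4]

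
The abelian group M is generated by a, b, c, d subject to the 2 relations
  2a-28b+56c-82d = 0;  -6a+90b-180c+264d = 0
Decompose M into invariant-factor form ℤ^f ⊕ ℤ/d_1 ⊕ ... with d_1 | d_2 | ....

rank_ℚ(R)=2; free=4−2=2
SNF(R) diag = [2, 6] → torsion [2, 6]

Answer: M ≅ ℤ^2 ⊕ ℤ/2 ⊕ ℤ/6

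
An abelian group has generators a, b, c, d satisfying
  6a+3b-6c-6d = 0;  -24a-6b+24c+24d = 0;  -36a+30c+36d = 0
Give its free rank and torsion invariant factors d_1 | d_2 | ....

Answer: M ≅ ℤ^1 ⊕ ℤ/3 ⊕ ℤ/6 ⊕ ℤ/12

Derivation:
rank_ℚ(R)=3; free=4−3=1
SNF(R) diag = [3, 6, 12] → torsion [3, 6, 12]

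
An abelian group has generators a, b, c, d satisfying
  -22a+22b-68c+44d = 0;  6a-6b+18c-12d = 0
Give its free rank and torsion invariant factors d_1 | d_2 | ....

Answer: M ≅ ℤ^2 ⊕ ℤ/2 ⊕ ℤ/6

Derivation:
rank_ℚ(R)=2; free=4−2=2
SNF(R) diag = [2, 6] → torsion [2, 6]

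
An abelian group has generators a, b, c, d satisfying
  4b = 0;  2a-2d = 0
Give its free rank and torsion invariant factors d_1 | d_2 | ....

Answer: M ≅ ℤ^2 ⊕ ℤ/2 ⊕ ℤ/4

Derivation:
rank_ℚ(R)=2; free=4−2=2
SNF(R) diag = [2, 4] → torsion [2, 4]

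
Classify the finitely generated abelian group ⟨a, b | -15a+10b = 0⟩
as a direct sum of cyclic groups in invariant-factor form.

rank_ℚ(R)=1; free=2−1=1
SNF(R) diag = [5] → torsion [5]

Answer: M ≅ ℤ^1 ⊕ ℤ/5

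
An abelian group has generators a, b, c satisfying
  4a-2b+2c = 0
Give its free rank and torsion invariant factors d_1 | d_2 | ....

Answer: M ≅ ℤ^2 ⊕ ℤ/2

Derivation:
rank_ℚ(R)=1; free=3−1=2
SNF(R) diag = [2] → torsion [2]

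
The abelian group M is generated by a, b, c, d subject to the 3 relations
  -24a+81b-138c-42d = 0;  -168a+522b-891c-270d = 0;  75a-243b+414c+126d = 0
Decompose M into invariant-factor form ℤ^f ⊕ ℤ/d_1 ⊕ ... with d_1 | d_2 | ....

rank_ℚ(R)=3; free=4−3=1
SNF(R) diag = [3, 3, 9] → torsion [3, 3, 9]

Answer: M ≅ ℤ^1 ⊕ ℤ/3 ⊕ ℤ/3 ⊕ ℤ/9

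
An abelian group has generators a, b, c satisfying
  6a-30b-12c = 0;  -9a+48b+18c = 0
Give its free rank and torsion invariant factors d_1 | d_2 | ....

Answer: M ≅ ℤ^1 ⊕ ℤ/3 ⊕ ℤ/6

Derivation:
rank_ℚ(R)=2; free=3−2=1
SNF(R) diag = [3, 6] → torsion [3, 6]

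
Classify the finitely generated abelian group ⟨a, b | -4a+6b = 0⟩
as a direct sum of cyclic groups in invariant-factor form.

Answer: M ≅ ℤ^1 ⊕ ℤ/2

Derivation:
rank_ℚ(R)=1; free=2−1=1
SNF(R) diag = [2] → torsion [2]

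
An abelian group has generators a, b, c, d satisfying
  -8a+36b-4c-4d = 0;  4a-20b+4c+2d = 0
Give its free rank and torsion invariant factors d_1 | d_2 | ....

rank_ℚ(R)=2; free=4−2=2
SNF(R) diag = [2, 4] → torsion [2, 4]

Answer: M ≅ ℤ^2 ⊕ ℤ/2 ⊕ ℤ/4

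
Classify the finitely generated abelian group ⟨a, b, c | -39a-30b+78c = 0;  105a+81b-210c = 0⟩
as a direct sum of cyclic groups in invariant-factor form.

Answer: M ≅ ℤ^1 ⊕ ℤ/3 ⊕ ℤ/3

Derivation:
rank_ℚ(R)=2; free=3−2=1
SNF(R) diag = [3, 3] → torsion [3, 3]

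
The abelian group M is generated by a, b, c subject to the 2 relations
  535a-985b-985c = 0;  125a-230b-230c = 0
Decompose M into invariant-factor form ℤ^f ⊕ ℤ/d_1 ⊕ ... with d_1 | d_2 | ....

Answer: M ≅ ℤ^1 ⊕ ℤ/5 ⊕ ℤ/15

Derivation:
rank_ℚ(R)=2; free=3−2=1
SNF(R) diag = [5, 15] → torsion [5, 15]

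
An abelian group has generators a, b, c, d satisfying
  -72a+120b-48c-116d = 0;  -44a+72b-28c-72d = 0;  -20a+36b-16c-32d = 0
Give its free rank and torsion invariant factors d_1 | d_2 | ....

rank_ℚ(R)=3; free=4−3=1
SNF(R) diag = [4, 4, 12] → torsion [4, 4, 12]

Answer: M ≅ ℤ^1 ⊕ ℤ/4 ⊕ ℤ/4 ⊕ ℤ/12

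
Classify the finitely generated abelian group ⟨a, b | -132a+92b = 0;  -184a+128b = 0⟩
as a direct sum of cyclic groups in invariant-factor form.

rank_ℚ(R)=2; free=2−2=0
SNF(R) diag = [4, 8] → torsion [4, 8]

Answer: M ≅ ℤ/4 ⊕ ℤ/8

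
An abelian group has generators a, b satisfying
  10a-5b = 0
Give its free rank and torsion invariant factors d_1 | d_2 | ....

Answer: M ≅ ℤ^1 ⊕ ℤ/5

Derivation:
rank_ℚ(R)=1; free=2−1=1
SNF(R) diag = [5] → torsion [5]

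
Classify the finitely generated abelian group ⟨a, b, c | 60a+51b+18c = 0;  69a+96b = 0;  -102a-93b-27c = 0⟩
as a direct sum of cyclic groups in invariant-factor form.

rank_ℚ(R)=3; free=3−3=0
SNF(R) diag = [3, 9, 9] → torsion [3, 9, 9]

Answer: M ≅ ℤ/3 ⊕ ℤ/9 ⊕ ℤ/9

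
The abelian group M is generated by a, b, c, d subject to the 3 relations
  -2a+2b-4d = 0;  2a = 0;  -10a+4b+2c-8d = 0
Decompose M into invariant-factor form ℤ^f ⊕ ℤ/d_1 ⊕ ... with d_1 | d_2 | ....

Answer: M ≅ ℤ^1 ⊕ ℤ/2 ⊕ ℤ/2 ⊕ ℤ/2

Derivation:
rank_ℚ(R)=3; free=4−3=1
SNF(R) diag = [2, 2, 2] → torsion [2, 2, 2]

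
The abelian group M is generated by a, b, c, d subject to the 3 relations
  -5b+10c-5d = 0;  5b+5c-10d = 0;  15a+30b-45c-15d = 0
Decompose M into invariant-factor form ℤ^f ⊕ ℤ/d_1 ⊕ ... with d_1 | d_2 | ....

Answer: M ≅ ℤ^1 ⊕ ℤ/5 ⊕ ℤ/15 ⊕ ℤ/15

Derivation:
rank_ℚ(R)=3; free=4−3=1
SNF(R) diag = [5, 15, 15] → torsion [5, 15, 15]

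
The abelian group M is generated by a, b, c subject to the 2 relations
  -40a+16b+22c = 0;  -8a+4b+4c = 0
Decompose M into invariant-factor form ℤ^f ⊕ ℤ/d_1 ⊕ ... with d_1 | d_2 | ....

rank_ℚ(R)=2; free=3−2=1
SNF(R) diag = [2, 4] → torsion [2, 4]

Answer: M ≅ ℤ^1 ⊕ ℤ/2 ⊕ ℤ/4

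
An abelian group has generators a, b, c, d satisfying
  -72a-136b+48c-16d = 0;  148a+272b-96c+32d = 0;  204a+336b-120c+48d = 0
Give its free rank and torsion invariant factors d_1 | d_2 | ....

rank_ℚ(R)=3; free=4−3=1
SNF(R) diag = [4, 8, 24] → torsion [4, 8, 24]

Answer: M ≅ ℤ^1 ⊕ ℤ/4 ⊕ ℤ/8 ⊕ ℤ/24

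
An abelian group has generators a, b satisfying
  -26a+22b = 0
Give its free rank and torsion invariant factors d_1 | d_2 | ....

rank_ℚ(R)=1; free=2−1=1
SNF(R) diag = [2] → torsion [2]

Answer: M ≅ ℤ^1 ⊕ ℤ/2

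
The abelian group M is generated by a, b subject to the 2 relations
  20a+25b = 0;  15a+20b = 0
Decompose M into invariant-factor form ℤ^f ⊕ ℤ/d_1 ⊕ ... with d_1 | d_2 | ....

Answer: M ≅ ℤ/5 ⊕ ℤ/5

Derivation:
rank_ℚ(R)=2; free=2−2=0
SNF(R) diag = [5, 5] → torsion [5, 5]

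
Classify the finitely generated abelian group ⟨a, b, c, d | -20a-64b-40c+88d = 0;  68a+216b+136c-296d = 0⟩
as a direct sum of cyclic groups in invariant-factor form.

Answer: M ≅ ℤ^2 ⊕ ℤ/4 ⊕ ℤ/8

Derivation:
rank_ℚ(R)=2; free=4−2=2
SNF(R) diag = [4, 8] → torsion [4, 8]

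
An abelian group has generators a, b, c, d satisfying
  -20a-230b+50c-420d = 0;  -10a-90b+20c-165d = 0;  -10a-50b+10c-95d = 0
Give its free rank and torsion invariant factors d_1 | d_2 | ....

rank_ℚ(R)=3; free=4−3=1
SNF(R) diag = [5, 10, 10] → torsion [5, 10, 10]

Answer: M ≅ ℤ^1 ⊕ ℤ/5 ⊕ ℤ/10 ⊕ ℤ/10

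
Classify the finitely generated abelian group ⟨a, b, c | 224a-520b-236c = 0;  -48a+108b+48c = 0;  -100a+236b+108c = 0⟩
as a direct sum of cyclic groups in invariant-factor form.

rank_ℚ(R)=3; free=3−3=0
SNF(R) diag = [4, 4, 12] → torsion [4, 4, 12]

Answer: M ≅ ℤ/4 ⊕ ℤ/4 ⊕ ℤ/12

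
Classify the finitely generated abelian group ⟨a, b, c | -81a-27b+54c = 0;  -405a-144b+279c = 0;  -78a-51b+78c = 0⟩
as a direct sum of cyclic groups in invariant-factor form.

Answer: M ≅ ℤ/3 ⊕ ℤ/9 ⊕ ℤ/27

Derivation:
rank_ℚ(R)=3; free=3−3=0
SNF(R) diag = [3, 9, 27] → torsion [3, 9, 27]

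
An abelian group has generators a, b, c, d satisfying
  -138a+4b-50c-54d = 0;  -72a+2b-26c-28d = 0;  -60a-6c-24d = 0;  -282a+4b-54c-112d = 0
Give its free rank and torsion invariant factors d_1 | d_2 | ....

Answer: M ≅ ℤ/2 ⊕ ℤ/2 ⊕ ℤ/6 ⊕ ℤ/18

Derivation:
rank_ℚ(R)=4; free=4−4=0
SNF(R) diag = [2, 2, 6, 18] → torsion [2, 2, 6, 18]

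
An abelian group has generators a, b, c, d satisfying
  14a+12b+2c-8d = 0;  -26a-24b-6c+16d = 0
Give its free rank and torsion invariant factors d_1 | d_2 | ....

Answer: M ≅ ℤ^2 ⊕ ℤ/2 ⊕ ℤ/4

Derivation:
rank_ℚ(R)=2; free=4−2=2
SNF(R) diag = [2, 4] → torsion [2, 4]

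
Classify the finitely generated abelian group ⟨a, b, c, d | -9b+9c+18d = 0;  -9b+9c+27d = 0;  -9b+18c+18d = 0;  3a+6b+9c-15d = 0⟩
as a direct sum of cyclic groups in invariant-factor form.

rank_ℚ(R)=4; free=4−4=0
SNF(R) diag = [3, 9, 9, 9] → torsion [3, 9, 9, 9]

Answer: M ≅ ℤ/3 ⊕ ℤ/9 ⊕ ℤ/9 ⊕ ℤ/9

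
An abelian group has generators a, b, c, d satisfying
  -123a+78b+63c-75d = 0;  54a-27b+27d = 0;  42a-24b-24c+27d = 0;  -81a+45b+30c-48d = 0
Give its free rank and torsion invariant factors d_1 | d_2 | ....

rank_ℚ(R)=4; free=4−4=0
SNF(R) diag = [3, 3, 9, 27] → torsion [3, 3, 9, 27]

Answer: M ≅ ℤ/3 ⊕ ℤ/3 ⊕ ℤ/9 ⊕ ℤ/27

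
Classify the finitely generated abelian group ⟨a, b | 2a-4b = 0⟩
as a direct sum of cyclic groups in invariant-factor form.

Answer: M ≅ ℤ^1 ⊕ ℤ/2

Derivation:
rank_ℚ(R)=1; free=2−1=1
SNF(R) diag = [2] → torsion [2]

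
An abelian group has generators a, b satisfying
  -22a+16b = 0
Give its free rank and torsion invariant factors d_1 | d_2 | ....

rank_ℚ(R)=1; free=2−1=1
SNF(R) diag = [2] → torsion [2]

Answer: M ≅ ℤ^1 ⊕ ℤ/2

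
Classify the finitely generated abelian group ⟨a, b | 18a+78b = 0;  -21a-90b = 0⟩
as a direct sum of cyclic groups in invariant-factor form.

Answer: M ≅ ℤ/3 ⊕ ℤ/6

Derivation:
rank_ℚ(R)=2; free=2−2=0
SNF(R) diag = [3, 6] → torsion [3, 6]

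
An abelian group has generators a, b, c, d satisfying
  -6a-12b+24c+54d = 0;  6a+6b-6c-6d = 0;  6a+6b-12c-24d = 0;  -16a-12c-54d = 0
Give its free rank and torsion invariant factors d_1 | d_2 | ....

rank_ℚ(R)=4; free=4−4=0
SNF(R) diag = [2, 6, 6, 6] → torsion [2, 6, 6, 6]

Answer: M ≅ ℤ/2 ⊕ ℤ/6 ⊕ ℤ/6 ⊕ ℤ/6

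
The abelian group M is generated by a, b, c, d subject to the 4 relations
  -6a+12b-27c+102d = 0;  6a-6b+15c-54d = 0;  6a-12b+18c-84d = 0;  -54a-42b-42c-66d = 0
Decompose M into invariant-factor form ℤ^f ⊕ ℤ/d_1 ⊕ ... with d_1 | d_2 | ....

rank_ℚ(R)=4; free=4−4=0
SNF(R) diag = [3, 6, 18, 18] → torsion [3, 6, 18, 18]

Answer: M ≅ ℤ/3 ⊕ ℤ/6 ⊕ ℤ/18 ⊕ ℤ/18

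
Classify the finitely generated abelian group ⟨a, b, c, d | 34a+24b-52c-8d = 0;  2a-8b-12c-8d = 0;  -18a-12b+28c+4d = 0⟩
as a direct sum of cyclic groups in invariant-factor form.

rank_ℚ(R)=3; free=4−3=1
SNF(R) diag = [2, 4, 8] → torsion [2, 4, 8]

Answer: M ≅ ℤ^1 ⊕ ℤ/2 ⊕ ℤ/4 ⊕ ℤ/8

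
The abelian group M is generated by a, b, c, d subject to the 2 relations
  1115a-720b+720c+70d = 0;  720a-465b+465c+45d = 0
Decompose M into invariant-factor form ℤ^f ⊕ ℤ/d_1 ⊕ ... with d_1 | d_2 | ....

rank_ℚ(R)=2; free=4−2=2
SNF(R) diag = [5, 15] → torsion [5, 15]

Answer: M ≅ ℤ^2 ⊕ ℤ/5 ⊕ ℤ/15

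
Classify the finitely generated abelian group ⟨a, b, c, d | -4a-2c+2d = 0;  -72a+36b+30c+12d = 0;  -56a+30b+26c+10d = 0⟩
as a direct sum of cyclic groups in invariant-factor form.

rank_ℚ(R)=3; free=4−3=1
SNF(R) diag = [2, 6, 6] → torsion [2, 6, 6]

Answer: M ≅ ℤ^1 ⊕ ℤ/2 ⊕ ℤ/6 ⊕ ℤ/6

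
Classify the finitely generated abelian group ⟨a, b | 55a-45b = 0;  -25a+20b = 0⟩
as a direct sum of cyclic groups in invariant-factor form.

rank_ℚ(R)=2; free=2−2=0
SNF(R) diag = [5, 5] → torsion [5, 5]

Answer: M ≅ ℤ/5 ⊕ ℤ/5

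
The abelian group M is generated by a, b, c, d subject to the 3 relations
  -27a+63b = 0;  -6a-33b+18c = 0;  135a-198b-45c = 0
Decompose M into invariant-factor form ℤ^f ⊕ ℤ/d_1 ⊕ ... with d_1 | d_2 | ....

Answer: M ≅ ℤ^1 ⊕ ℤ/3 ⊕ ℤ/9 ⊕ ℤ/9

Derivation:
rank_ℚ(R)=3; free=4−3=1
SNF(R) diag = [3, 9, 9] → torsion [3, 9, 9]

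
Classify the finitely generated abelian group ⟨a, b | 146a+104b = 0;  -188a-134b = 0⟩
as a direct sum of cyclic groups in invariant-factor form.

Answer: M ≅ ℤ/2 ⊕ ℤ/6

Derivation:
rank_ℚ(R)=2; free=2−2=0
SNF(R) diag = [2, 6] → torsion [2, 6]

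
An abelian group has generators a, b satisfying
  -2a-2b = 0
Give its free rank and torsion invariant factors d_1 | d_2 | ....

Answer: M ≅ ℤ^1 ⊕ ℤ/2

Derivation:
rank_ℚ(R)=1; free=2−1=1
SNF(R) diag = [2] → torsion [2]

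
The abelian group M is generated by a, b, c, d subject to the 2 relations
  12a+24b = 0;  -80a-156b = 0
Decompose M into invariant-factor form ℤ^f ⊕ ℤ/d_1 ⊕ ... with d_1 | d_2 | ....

Answer: M ≅ ℤ^2 ⊕ ℤ/4 ⊕ ℤ/12

Derivation:
rank_ℚ(R)=2; free=4−2=2
SNF(R) diag = [4, 12] → torsion [4, 12]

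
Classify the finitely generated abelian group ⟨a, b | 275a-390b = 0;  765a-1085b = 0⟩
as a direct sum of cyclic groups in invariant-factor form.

Answer: M ≅ ℤ/5 ⊕ ℤ/5

Derivation:
rank_ℚ(R)=2; free=2−2=0
SNF(R) diag = [5, 5] → torsion [5, 5]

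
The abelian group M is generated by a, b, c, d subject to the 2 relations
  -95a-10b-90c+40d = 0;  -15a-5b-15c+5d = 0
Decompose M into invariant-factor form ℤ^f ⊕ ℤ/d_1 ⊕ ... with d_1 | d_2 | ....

Answer: M ≅ ℤ^2 ⊕ ℤ/5 ⊕ ℤ/5

Derivation:
rank_ℚ(R)=2; free=4−2=2
SNF(R) diag = [5, 5] → torsion [5, 5]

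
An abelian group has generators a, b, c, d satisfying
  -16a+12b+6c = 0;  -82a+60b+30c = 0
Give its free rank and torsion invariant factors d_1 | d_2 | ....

rank_ℚ(R)=2; free=4−2=2
SNF(R) diag = [2, 6] → torsion [2, 6]

Answer: M ≅ ℤ^2 ⊕ ℤ/2 ⊕ ℤ/6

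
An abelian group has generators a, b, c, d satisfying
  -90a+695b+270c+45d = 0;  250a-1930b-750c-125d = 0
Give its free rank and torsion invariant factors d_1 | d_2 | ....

Answer: M ≅ ℤ^2 ⊕ ℤ/5 ⊕ ℤ/5

Derivation:
rank_ℚ(R)=2; free=4−2=2
SNF(R) diag = [5, 5] → torsion [5, 5]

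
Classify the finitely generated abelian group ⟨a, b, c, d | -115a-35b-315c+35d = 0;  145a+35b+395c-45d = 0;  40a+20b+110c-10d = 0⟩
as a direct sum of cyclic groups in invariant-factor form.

Answer: M ≅ ℤ^1 ⊕ ℤ/5 ⊕ ℤ/10 ⊕ ℤ/10

Derivation:
rank_ℚ(R)=3; free=4−3=1
SNF(R) diag = [5, 10, 10] → torsion [5, 10, 10]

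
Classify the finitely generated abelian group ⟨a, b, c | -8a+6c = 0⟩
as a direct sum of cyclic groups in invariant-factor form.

Answer: M ≅ ℤ^2 ⊕ ℤ/2

Derivation:
rank_ℚ(R)=1; free=3−1=2
SNF(R) diag = [2] → torsion [2]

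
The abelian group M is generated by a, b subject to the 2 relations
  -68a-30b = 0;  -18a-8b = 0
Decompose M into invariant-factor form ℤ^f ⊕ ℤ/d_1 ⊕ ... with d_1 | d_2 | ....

rank_ℚ(R)=2; free=2−2=0
SNF(R) diag = [2, 2] → torsion [2, 2]

Answer: M ≅ ℤ/2 ⊕ ℤ/2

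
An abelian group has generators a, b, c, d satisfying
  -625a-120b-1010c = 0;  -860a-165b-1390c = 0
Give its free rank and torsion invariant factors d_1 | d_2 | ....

rank_ℚ(R)=2; free=4−2=2
SNF(R) diag = [5, 15] → torsion [5, 15]

Answer: M ≅ ℤ^2 ⊕ ℤ/5 ⊕ ℤ/15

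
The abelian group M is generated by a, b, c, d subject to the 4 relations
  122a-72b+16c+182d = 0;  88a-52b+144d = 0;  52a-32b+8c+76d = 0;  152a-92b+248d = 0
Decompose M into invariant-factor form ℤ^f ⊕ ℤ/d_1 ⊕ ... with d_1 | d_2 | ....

Answer: M ≅ ℤ/2 ⊕ ℤ/4 ⊕ ℤ/8 ⊕ ℤ/8

Derivation:
rank_ℚ(R)=4; free=4−4=0
SNF(R) diag = [2, 4, 8, 8] → torsion [2, 4, 8, 8]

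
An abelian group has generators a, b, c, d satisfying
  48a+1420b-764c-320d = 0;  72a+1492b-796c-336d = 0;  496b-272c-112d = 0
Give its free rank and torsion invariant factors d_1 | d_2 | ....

rank_ℚ(R)=3; free=4−3=1
SNF(R) diag = [4, 8, 16] → torsion [4, 8, 16]

Answer: M ≅ ℤ^1 ⊕ ℤ/4 ⊕ ℤ/8 ⊕ ℤ/16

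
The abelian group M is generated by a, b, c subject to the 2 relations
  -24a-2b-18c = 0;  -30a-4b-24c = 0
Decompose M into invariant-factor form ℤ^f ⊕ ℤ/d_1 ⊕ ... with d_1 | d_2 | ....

rank_ℚ(R)=2; free=3−2=1
SNF(R) diag = [2, 6] → torsion [2, 6]

Answer: M ≅ ℤ^1 ⊕ ℤ/2 ⊕ ℤ/6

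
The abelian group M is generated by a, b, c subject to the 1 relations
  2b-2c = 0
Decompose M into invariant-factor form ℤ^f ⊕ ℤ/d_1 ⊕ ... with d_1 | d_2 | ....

Answer: M ≅ ℤ^2 ⊕ ℤ/2

Derivation:
rank_ℚ(R)=1; free=3−1=2
SNF(R) diag = [2] → torsion [2]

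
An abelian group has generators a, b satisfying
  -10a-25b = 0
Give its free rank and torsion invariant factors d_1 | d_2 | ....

Answer: M ≅ ℤ^1 ⊕ ℤ/5

Derivation:
rank_ℚ(R)=1; free=2−1=1
SNF(R) diag = [5] → torsion [5]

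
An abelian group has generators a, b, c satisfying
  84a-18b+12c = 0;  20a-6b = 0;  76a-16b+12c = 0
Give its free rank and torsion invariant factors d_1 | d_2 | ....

Answer: M ≅ ℤ/2 ⊕ ℤ/4 ⊕ ℤ/12

Derivation:
rank_ℚ(R)=3; free=3−3=0
SNF(R) diag = [2, 4, 12] → torsion [2, 4, 12]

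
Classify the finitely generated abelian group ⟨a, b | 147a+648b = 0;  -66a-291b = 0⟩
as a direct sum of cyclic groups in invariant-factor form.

Answer: M ≅ ℤ/3 ⊕ ℤ/3

Derivation:
rank_ℚ(R)=2; free=2−2=0
SNF(R) diag = [3, 3] → torsion [3, 3]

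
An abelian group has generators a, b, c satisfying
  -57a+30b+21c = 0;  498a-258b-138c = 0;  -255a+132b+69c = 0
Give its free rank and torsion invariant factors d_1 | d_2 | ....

rank_ℚ(R)=3; free=3−3=0
SNF(R) diag = [3, 6, 6] → torsion [3, 6, 6]

Answer: M ≅ ℤ/3 ⊕ ℤ/6 ⊕ ℤ/6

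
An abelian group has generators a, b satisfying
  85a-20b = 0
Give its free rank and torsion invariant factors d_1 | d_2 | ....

rank_ℚ(R)=1; free=2−1=1
SNF(R) diag = [5] → torsion [5]

Answer: M ≅ ℤ^1 ⊕ ℤ/5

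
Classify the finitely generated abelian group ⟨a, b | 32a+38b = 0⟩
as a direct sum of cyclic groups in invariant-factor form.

Answer: M ≅ ℤ^1 ⊕ ℤ/2

Derivation:
rank_ℚ(R)=1; free=2−1=1
SNF(R) diag = [2] → torsion [2]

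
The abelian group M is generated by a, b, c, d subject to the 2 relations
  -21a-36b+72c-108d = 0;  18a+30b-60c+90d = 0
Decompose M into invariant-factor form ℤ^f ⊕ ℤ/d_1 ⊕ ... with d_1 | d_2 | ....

rank_ℚ(R)=2; free=4−2=2
SNF(R) diag = [3, 6] → torsion [3, 6]

Answer: M ≅ ℤ^2 ⊕ ℤ/3 ⊕ ℤ/6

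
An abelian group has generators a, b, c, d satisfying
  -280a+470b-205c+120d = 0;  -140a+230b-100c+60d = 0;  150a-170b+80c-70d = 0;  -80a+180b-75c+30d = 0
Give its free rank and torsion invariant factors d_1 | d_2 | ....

Answer: M ≅ ℤ/5 ⊕ ℤ/10 ⊕ ℤ/10 ⊕ ℤ/30

Derivation:
rank_ℚ(R)=4; free=4−4=0
SNF(R) diag = [5, 10, 10, 30] → torsion [5, 10, 10, 30]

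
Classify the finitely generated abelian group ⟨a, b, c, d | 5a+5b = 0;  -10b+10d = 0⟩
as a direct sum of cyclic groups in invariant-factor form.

rank_ℚ(R)=2; free=4−2=2
SNF(R) diag = [5, 10] → torsion [5, 10]

Answer: M ≅ ℤ^2 ⊕ ℤ/5 ⊕ ℤ/10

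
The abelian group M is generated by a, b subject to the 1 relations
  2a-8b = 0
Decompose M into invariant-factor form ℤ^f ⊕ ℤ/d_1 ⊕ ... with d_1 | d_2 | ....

Answer: M ≅ ℤ^1 ⊕ ℤ/2

Derivation:
rank_ℚ(R)=1; free=2−1=1
SNF(R) diag = [2] → torsion [2]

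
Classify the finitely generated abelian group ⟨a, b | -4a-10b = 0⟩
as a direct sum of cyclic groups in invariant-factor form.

Answer: M ≅ ℤ^1 ⊕ ℤ/2

Derivation:
rank_ℚ(R)=1; free=2−1=1
SNF(R) diag = [2] → torsion [2]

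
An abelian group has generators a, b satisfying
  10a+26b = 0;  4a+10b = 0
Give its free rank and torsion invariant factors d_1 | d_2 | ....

Answer: M ≅ ℤ/2 ⊕ ℤ/2

Derivation:
rank_ℚ(R)=2; free=2−2=0
SNF(R) diag = [2, 2] → torsion [2, 2]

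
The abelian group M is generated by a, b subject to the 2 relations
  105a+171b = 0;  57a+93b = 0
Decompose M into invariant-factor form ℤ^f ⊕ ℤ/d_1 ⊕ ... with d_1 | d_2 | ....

Answer: M ≅ ℤ/3 ⊕ ℤ/6

Derivation:
rank_ℚ(R)=2; free=2−2=0
SNF(R) diag = [3, 6] → torsion [3, 6]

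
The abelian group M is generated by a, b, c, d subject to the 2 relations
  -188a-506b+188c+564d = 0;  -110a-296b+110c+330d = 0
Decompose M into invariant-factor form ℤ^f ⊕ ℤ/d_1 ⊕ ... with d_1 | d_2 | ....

Answer: M ≅ ℤ^2 ⊕ ℤ/2 ⊕ ℤ/6

Derivation:
rank_ℚ(R)=2; free=4−2=2
SNF(R) diag = [2, 6] → torsion [2, 6]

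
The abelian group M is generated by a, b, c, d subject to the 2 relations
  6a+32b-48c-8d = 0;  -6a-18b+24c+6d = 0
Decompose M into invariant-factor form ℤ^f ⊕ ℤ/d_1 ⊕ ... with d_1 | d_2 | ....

Answer: M ≅ ℤ^2 ⊕ ℤ/2 ⊕ ℤ/6

Derivation:
rank_ℚ(R)=2; free=4−2=2
SNF(R) diag = [2, 6] → torsion [2, 6]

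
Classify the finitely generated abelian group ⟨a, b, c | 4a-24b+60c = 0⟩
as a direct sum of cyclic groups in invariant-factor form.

Answer: M ≅ ℤ^2 ⊕ ℤ/4

Derivation:
rank_ℚ(R)=1; free=3−1=2
SNF(R) diag = [4] → torsion [4]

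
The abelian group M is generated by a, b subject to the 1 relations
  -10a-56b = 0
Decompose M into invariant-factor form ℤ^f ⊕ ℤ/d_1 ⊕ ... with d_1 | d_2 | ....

rank_ℚ(R)=1; free=2−1=1
SNF(R) diag = [2] → torsion [2]

Answer: M ≅ ℤ^1 ⊕ ℤ/2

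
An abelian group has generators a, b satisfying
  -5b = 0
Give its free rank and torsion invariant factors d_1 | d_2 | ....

rank_ℚ(R)=1; free=2−1=1
SNF(R) diag = [5] → torsion [5]

Answer: M ≅ ℤ^1 ⊕ ℤ/5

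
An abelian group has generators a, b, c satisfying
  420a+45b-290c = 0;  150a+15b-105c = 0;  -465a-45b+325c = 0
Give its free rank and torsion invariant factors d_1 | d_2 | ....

Answer: M ≅ ℤ/5 ⊕ ℤ/15 ⊕ ℤ/15

Derivation:
rank_ℚ(R)=3; free=3−3=0
SNF(R) diag = [5, 15, 15] → torsion [5, 15, 15]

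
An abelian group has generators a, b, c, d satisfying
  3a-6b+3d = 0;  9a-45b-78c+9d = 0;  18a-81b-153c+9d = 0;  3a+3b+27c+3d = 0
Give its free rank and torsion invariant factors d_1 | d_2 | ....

Answer: M ≅ ℤ/3 ⊕ ℤ/3 ⊕ ℤ/9 ⊕ ℤ/9

Derivation:
rank_ℚ(R)=4; free=4−4=0
SNF(R) diag = [3, 3, 9, 9] → torsion [3, 3, 9, 9]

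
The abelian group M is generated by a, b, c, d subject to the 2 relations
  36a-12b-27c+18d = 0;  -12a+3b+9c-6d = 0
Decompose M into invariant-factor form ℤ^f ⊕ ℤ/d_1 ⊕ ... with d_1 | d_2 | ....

Answer: M ≅ ℤ^2 ⊕ ℤ/3 ⊕ ℤ/3

Derivation:
rank_ℚ(R)=2; free=4−2=2
SNF(R) diag = [3, 3] → torsion [3, 3]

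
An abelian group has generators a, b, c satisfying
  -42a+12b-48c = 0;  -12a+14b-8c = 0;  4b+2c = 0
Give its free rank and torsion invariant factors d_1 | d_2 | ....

rank_ℚ(R)=3; free=3−3=0
SNF(R) diag = [2, 6, 6] → torsion [2, 6, 6]

Answer: M ≅ ℤ/2 ⊕ ℤ/6 ⊕ ℤ/6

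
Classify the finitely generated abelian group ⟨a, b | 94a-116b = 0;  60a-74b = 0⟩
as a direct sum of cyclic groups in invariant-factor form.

Answer: M ≅ ℤ/2 ⊕ ℤ/2

Derivation:
rank_ℚ(R)=2; free=2−2=0
SNF(R) diag = [2, 2] → torsion [2, 2]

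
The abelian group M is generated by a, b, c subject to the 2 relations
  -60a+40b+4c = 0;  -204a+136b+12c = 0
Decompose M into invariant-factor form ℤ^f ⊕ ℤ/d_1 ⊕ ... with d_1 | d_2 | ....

rank_ℚ(R)=2; free=3−2=1
SNF(R) diag = [4, 8] → torsion [4, 8]

Answer: M ≅ ℤ^1 ⊕ ℤ/4 ⊕ ℤ/8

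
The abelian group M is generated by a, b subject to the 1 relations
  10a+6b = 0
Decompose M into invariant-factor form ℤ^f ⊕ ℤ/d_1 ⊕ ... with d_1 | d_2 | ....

rank_ℚ(R)=1; free=2−1=1
SNF(R) diag = [2] → torsion [2]

Answer: M ≅ ℤ^1 ⊕ ℤ/2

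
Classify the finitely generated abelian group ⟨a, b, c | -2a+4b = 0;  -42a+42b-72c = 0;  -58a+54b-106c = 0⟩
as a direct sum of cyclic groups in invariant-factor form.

rank_ℚ(R)=3; free=3−3=0
SNF(R) diag = [2, 2, 6] → torsion [2, 2, 6]

Answer: M ≅ ℤ/2 ⊕ ℤ/2 ⊕ ℤ/6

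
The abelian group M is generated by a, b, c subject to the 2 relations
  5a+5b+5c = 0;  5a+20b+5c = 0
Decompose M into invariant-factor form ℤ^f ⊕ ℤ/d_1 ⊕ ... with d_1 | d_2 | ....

rank_ℚ(R)=2; free=3−2=1
SNF(R) diag = [5, 15] → torsion [5, 15]

Answer: M ≅ ℤ^1 ⊕ ℤ/5 ⊕ ℤ/15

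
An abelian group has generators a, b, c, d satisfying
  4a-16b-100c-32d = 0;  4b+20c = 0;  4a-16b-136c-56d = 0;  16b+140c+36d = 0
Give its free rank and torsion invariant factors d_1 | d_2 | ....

Answer: M ≅ ℤ/4 ⊕ ℤ/4 ⊕ ℤ/12 ⊕ ℤ/12

Derivation:
rank_ℚ(R)=4; free=4−4=0
SNF(R) diag = [4, 4, 12, 12] → torsion [4, 4, 12, 12]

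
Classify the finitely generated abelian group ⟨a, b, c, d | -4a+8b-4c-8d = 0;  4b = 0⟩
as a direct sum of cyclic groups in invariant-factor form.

rank_ℚ(R)=2; free=4−2=2
SNF(R) diag = [4, 4] → torsion [4, 4]

Answer: M ≅ ℤ^2 ⊕ ℤ/4 ⊕ ℤ/4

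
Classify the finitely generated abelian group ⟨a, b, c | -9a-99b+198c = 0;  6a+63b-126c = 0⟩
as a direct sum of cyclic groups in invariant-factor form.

rank_ℚ(R)=2; free=3−2=1
SNF(R) diag = [3, 9] → torsion [3, 9]

Answer: M ≅ ℤ^1 ⊕ ℤ/3 ⊕ ℤ/9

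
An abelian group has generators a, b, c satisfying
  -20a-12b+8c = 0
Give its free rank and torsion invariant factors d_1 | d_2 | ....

Answer: M ≅ ℤ^2 ⊕ ℤ/4

Derivation:
rank_ℚ(R)=1; free=3−1=2
SNF(R) diag = [4] → torsion [4]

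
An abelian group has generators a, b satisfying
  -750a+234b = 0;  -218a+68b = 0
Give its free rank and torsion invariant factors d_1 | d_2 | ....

rank_ℚ(R)=2; free=2−2=0
SNF(R) diag = [2, 6] → torsion [2, 6]

Answer: M ≅ ℤ/2 ⊕ ℤ/6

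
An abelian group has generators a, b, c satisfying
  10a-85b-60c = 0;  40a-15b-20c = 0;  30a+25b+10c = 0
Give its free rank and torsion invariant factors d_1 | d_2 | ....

Answer: M ≅ ℤ/5 ⊕ ℤ/10 ⊕ ℤ/30

Derivation:
rank_ℚ(R)=3; free=3−3=0
SNF(R) diag = [5, 10, 30] → torsion [5, 10, 30]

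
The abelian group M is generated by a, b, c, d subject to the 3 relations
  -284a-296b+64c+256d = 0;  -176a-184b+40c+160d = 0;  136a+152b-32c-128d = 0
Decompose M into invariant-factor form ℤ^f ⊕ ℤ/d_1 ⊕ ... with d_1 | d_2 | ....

rank_ℚ(R)=3; free=4−3=1
SNF(R) diag = [4, 8, 24] → torsion [4, 8, 24]

Answer: M ≅ ℤ^1 ⊕ ℤ/4 ⊕ ℤ/8 ⊕ ℤ/24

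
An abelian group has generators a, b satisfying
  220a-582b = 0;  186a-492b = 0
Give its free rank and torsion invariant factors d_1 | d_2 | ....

rank_ℚ(R)=2; free=2−2=0
SNF(R) diag = [2, 6] → torsion [2, 6]

Answer: M ≅ ℤ/2 ⊕ ℤ/6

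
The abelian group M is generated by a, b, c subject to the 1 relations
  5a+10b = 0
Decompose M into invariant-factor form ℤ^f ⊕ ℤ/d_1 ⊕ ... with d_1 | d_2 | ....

Answer: M ≅ ℤ^2 ⊕ ℤ/5

Derivation:
rank_ℚ(R)=1; free=3−1=2
SNF(R) diag = [5] → torsion [5]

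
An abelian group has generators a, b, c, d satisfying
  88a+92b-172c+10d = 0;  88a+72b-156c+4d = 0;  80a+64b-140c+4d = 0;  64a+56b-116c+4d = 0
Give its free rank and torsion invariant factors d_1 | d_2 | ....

Answer: M ≅ ℤ/2 ⊕ ℤ/4 ⊕ ℤ/8 ⊕ ℤ/8

Derivation:
rank_ℚ(R)=4; free=4−4=0
SNF(R) diag = [2, 4, 8, 8] → torsion [2, 4, 8, 8]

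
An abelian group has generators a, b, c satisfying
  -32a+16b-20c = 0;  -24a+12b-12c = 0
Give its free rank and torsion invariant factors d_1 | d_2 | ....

rank_ℚ(R)=2; free=3−2=1
SNF(R) diag = [4, 12] → torsion [4, 12]

Answer: M ≅ ℤ^1 ⊕ ℤ/4 ⊕ ℤ/12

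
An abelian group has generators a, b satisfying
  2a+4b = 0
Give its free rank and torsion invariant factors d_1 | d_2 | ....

rank_ℚ(R)=1; free=2−1=1
SNF(R) diag = [2] → torsion [2]

Answer: M ≅ ℤ^1 ⊕ ℤ/2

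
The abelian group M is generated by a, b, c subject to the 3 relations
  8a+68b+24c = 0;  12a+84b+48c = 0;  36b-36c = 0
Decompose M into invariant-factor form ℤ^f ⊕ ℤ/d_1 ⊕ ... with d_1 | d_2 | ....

Answer: M ≅ ℤ/4 ⊕ ℤ/12 ⊕ ℤ/36

Derivation:
rank_ℚ(R)=3; free=3−3=0
SNF(R) diag = [4, 12, 36] → torsion [4, 12, 36]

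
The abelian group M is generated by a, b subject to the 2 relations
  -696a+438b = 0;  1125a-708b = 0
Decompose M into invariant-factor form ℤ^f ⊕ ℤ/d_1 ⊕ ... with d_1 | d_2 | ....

Answer: M ≅ ℤ/3 ⊕ ℤ/6

Derivation:
rank_ℚ(R)=2; free=2−2=0
SNF(R) diag = [3, 6] → torsion [3, 6]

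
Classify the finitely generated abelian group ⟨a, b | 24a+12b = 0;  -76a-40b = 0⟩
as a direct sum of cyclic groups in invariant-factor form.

Answer: M ≅ ℤ/4 ⊕ ℤ/12

Derivation:
rank_ℚ(R)=2; free=2−2=0
SNF(R) diag = [4, 12] → torsion [4, 12]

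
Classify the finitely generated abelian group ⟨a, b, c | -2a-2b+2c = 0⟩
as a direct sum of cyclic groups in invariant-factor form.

Answer: M ≅ ℤ^2 ⊕ ℤ/2

Derivation:
rank_ℚ(R)=1; free=3−1=2
SNF(R) diag = [2] → torsion [2]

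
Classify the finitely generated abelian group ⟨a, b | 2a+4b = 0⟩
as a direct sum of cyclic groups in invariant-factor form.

rank_ℚ(R)=1; free=2−1=1
SNF(R) diag = [2] → torsion [2]

Answer: M ≅ ℤ^1 ⊕ ℤ/2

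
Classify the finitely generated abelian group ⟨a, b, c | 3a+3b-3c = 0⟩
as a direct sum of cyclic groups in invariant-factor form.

Answer: M ≅ ℤ^2 ⊕ ℤ/3

Derivation:
rank_ℚ(R)=1; free=3−1=2
SNF(R) diag = [3] → torsion [3]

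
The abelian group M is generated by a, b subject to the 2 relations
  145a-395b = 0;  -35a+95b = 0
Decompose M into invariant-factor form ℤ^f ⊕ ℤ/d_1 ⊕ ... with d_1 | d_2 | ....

rank_ℚ(R)=2; free=2−2=0
SNF(R) diag = [5, 10] → torsion [5, 10]

Answer: M ≅ ℤ/5 ⊕ ℤ/10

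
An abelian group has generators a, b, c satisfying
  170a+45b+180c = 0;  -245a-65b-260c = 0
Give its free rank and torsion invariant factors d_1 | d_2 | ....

Answer: M ≅ ℤ^1 ⊕ ℤ/5 ⊕ ℤ/5

Derivation:
rank_ℚ(R)=2; free=3−2=1
SNF(R) diag = [5, 5] → torsion [5, 5]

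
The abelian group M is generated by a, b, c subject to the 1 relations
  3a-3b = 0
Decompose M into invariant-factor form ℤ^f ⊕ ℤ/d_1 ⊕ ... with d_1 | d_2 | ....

rank_ℚ(R)=1; free=3−1=2
SNF(R) diag = [3] → torsion [3]

Answer: M ≅ ℤ^2 ⊕ ℤ/3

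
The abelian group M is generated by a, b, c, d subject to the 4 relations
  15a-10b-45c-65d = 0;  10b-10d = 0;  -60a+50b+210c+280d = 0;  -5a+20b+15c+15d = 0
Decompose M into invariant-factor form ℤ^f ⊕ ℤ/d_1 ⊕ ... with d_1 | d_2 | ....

rank_ℚ(R)=4; free=4−4=0
SNF(R) diag = [5, 10, 30, 30] → torsion [5, 10, 30, 30]

Answer: M ≅ ℤ/5 ⊕ ℤ/10 ⊕ ℤ/30 ⊕ ℤ/30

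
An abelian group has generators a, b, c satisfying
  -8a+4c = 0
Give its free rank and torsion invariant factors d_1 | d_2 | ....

rank_ℚ(R)=1; free=3−1=2
SNF(R) diag = [4] → torsion [4]

Answer: M ≅ ℤ^2 ⊕ ℤ/4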